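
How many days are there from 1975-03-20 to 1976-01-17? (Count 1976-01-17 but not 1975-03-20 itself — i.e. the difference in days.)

303

Mar 20, 1975 → Apr 20, 1975: 31 days (March has 31).
Apr 20, 1975 → May 20, 1975: 30 days (April has 30).
May 20, 1975 → Jun 20, 1975: 31 days (May has 31).
Jun 20, 1975 → Jul 20, 1975: 30 days (June has 30).
Jul 20, 1975 → Aug 20, 1975: 31 days (July has 31).
Aug 20, 1975 → Sep 20, 1975: 31 days (August has 31).
Sep 20, 1975 → Oct 20, 1975: 30 days (September has 30).
Oct 20, 1975 → Nov 20, 1975: 31 days (October has 31).
Nov 20, 1975 → Dec 20, 1975: 30 days (November has 30).
Dec 20, 1975 → Jan 17, 1976: 28 days.
Total: 303 days.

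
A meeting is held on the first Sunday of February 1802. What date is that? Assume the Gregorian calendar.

February 7, 1802

February 1, 1802 is a Monday.
The first Sunday is therefore February 7 (6 days later).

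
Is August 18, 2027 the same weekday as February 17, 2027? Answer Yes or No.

Yes

From Feb 17, 2027 to Aug 18, 2027 is 182 days.
182 mod 7 = 0, so they are the same weekday.
(Feb 17, 2027 is a Wednesday; Aug 18, 2027 is a Wednesday.)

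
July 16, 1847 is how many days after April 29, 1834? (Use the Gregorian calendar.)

Apr 29, 1834 → Apr 29, 1835: 365 days.
Apr 29, 1835 → Apr 29, 1836: 366 days (Feb 29, 1836 is in that span).
Apr 29, 1836 → Apr 29, 1837: 365 days.
Apr 29, 1837 → Apr 29, 1838: 365 days.
Apr 29, 1838 → Apr 29, 1839: 365 days.
Apr 29, 1839 → Apr 29, 1840: 366 days (Feb 29, 1840 is in that span).
Apr 29, 1840 → Apr 29, 1841: 365 days.
Apr 29, 1841 → Apr 29, 1842: 365 days.
Apr 29, 1842 → Apr 29, 1843: 365 days.
Apr 29, 1843 → Apr 29, 1844: 366 days (Feb 29, 1844 is in that span).
Apr 29, 1844 → Apr 29, 1845: 365 days.
Apr 29, 1845 → Apr 29, 1846: 365 days.
Apr 29, 1846 → Apr 29, 1847: 365 days.
Apr 29, 1847 → May 29, 1847: 30 days (April has 30).
May 29, 1847 → Jun 29, 1847: 31 days (May has 31).
Jun 29, 1847 → Jul 16, 1847: 17 days.
Total: 4826 days.

4826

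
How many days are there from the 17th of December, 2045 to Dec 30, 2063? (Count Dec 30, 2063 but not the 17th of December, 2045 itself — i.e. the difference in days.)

Dec 17, 2045 → Dec 17, 2046: 365 days.
Dec 17, 2046 → Dec 17, 2047: 365 days.
Dec 17, 2047 → Dec 17, 2048: 366 days (Feb 29, 2048 is in that span).
Dec 17, 2048 → Dec 17, 2049: 365 days.
Dec 17, 2049 → Dec 17, 2050: 365 days.
Dec 17, 2050 → Dec 17, 2051: 365 days.
Dec 17, 2051 → Dec 17, 2052: 366 days (Feb 29, 2052 is in that span).
Dec 17, 2052 → Dec 17, 2053: 365 days.
Dec 17, 2053 → Dec 17, 2054: 365 days.
Dec 17, 2054 → Dec 17, 2055: 365 days.
Dec 17, 2055 → Dec 17, 2056: 366 days (Feb 29, 2056 is in that span).
Dec 17, 2056 → Dec 17, 2057: 365 days.
Dec 17, 2057 → Dec 17, 2058: 365 days.
Dec 17, 2058 → Dec 17, 2059: 365 days.
Dec 17, 2059 → Dec 17, 2060: 366 days (Feb 29, 2060 is in that span).
Dec 17, 2060 → Dec 17, 2061: 365 days.
Dec 17, 2061 → Dec 17, 2062: 365 days.
Dec 17, 2062 → Jan 17, 2063: 31 days (December has 31).
Jan 17, 2063 → Feb 17, 2063: 31 days (January has 31).
Feb 17, 2063 → Mar 17, 2063: 28 days (February has 28).
Mar 17, 2063 → Apr 17, 2063: 31 days (March has 31).
Apr 17, 2063 → May 17, 2063: 30 days (April has 30).
May 17, 2063 → Jun 17, 2063: 31 days (May has 31).
Jun 17, 2063 → Jul 17, 2063: 30 days (June has 30).
Jul 17, 2063 → Aug 17, 2063: 31 days (July has 31).
Aug 17, 2063 → Sep 17, 2063: 31 days (August has 31).
Sep 17, 2063 → Oct 17, 2063: 30 days (September has 30).
Oct 17, 2063 → Nov 17, 2063: 31 days (October has 31).
Nov 17, 2063 → Dec 17, 2063: 30 days (November has 30).
Dec 17, 2063 → Dec 30, 2063: 13 days.
Total: 6587 days.

6587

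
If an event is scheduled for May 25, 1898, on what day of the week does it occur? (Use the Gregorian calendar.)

Wednesday

Doomsday rule: the anchor day for the 1800s is Friday. For year 98: 98÷12 = 8 r 2, and 2÷4 = 0, so 8+2+0 = 10.
Friday + 10 ≡ Monday — that's 1898's doomsday.
In May the doomsday date is May 9.
May 25 is 16 days after May 9; 16 mod 7 = 2, so Monday + 2 = Wednesday.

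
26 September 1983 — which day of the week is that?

Monday

Doomsday rule: the anchor day for the 1900s is Wednesday. For year 83: 83÷12 = 6 r 11, and 11÷4 = 2, so 6+11+2 = 19.
Wednesday + 19 ≡ Monday — that's 1983's doomsday.
In September the doomsday date is Sep 5.
Sep 26 is 21 days after Sep 5; 21 mod 7 = 0, so Monday + 0 = Monday.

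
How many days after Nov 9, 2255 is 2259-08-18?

1378

Nov 9, 2255 → Nov 9, 2256: 366 days (Feb 29, 2256 is in that span).
Nov 9, 2256 → Nov 9, 2257: 365 days.
Nov 9, 2257 → Nov 9, 2258: 365 days.
Nov 9, 2258 → Dec 9, 2258: 30 days (November has 30).
Dec 9, 2258 → Jan 9, 2259: 31 days (December has 31).
Jan 9, 2259 → Feb 9, 2259: 31 days (January has 31).
Feb 9, 2259 → Mar 9, 2259: 28 days (February has 28).
Mar 9, 2259 → Apr 9, 2259: 31 days (March has 31).
Apr 9, 2259 → May 9, 2259: 30 days (April has 30).
May 9, 2259 → Jun 9, 2259: 31 days (May has 31).
Jun 9, 2259 → Jul 9, 2259: 30 days (June has 30).
Jul 9, 2259 → Aug 9, 2259: 31 days (July has 31).
Aug 9, 2259 → Aug 18, 2259: 9 days.
Total: 1378 days.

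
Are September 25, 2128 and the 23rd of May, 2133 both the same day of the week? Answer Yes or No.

Yes

From Sep 25, 2128 to May 23, 2133 is 1701 days.
1701 mod 7 = 0, so they are the same weekday.
(Sep 25, 2128 is a Saturday; May 23, 2133 is a Saturday.)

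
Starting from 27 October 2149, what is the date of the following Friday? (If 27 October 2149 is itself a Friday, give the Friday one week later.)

Oct 27, 2149 is a Monday.
From Monday to the next Friday is 4 days.
Oct 27, 2149 + 4 = Oct 31, 2149.

October 31, 2149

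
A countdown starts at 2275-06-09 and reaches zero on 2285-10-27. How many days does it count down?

Jun 9, 2275 → Jun 9, 2276: 366 days (Feb 29, 2276 is in that span).
Jun 9, 2276 → Jun 9, 2277: 365 days.
Jun 9, 2277 → Jun 9, 2278: 365 days.
Jun 9, 2278 → Jun 9, 2279: 365 days.
Jun 9, 2279 → Jun 9, 2280: 366 days (Feb 29, 2280 is in that span).
Jun 9, 2280 → Jun 9, 2281: 365 days.
Jun 9, 2281 → Jun 9, 2282: 365 days.
Jun 9, 2282 → Jun 9, 2283: 365 days.
Jun 9, 2283 → Jun 9, 2284: 366 days (Feb 29, 2284 is in that span).
Jun 9, 2284 → Jun 9, 2285: 365 days.
Jun 9, 2285 → Jul 9, 2285: 30 days (June has 30).
Jul 9, 2285 → Aug 9, 2285: 31 days (July has 31).
Aug 9, 2285 → Sep 9, 2285: 31 days (August has 31).
Sep 9, 2285 → Oct 9, 2285: 30 days (September has 30).
Oct 9, 2285 → Oct 27, 2285: 18 days.
Total: 3793 days.

3793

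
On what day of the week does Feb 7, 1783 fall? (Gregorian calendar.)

Doomsday rule: the anchor day for the 1700s is Sunday. For year 83: 83÷12 = 6 r 11, and 11÷4 = 2, so 6+11+2 = 19.
Sunday + 19 ≡ Friday — that's 1783's doomsday.
In February the doomsday date is Feb 28 (1783 is not a leap year).
Feb 7 is 21 days before Feb 28; 21 mod 7 = 0, so Friday − 0 = Friday.

Friday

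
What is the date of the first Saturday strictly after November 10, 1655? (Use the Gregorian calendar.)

Nov 10, 1655 is a Wednesday.
From Wednesday to the next Saturday is 3 days.
Nov 10, 1655 + 3 = Nov 13, 1655.

November 13, 1655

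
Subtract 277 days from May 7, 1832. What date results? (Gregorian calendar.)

August 4, 1831

−7 → Apr 30, 1832 (end of Apr, 30 days; 270 left).
−30 → Mar 31, 1832 (end of Mar, 31 days; 240 left).
−31 → Feb 29, 1832 (end of Feb, 29 days; 209 left).
−29 → Jan 31, 1832 (end of Jan, 31 days; 180 left).
−31 → Dec 31, 1831 (end of Dec, 31 days; 149 left).
−31 → Nov 30, 1831 (end of Nov, 30 days; 118 left).
−30 → Oct 31, 1831 (end of Oct, 31 days; 88 left).
−31 → Sep 30, 1831 (end of Sep, 30 days; 57 left).
−30 → Aug 31, 1831 (end of Aug, 31 days; 27 left).
−27 → Aug 4, 1831.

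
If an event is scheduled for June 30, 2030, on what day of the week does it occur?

Doomsday rule: the anchor day for the 2000s is Tuesday. For year 30: 30÷12 = 2 r 6, and 6÷4 = 1, so 2+6+1 = 9.
Tuesday + 9 ≡ Thursday — that's 2030's doomsday.
In June the doomsday date is Jun 6.
Jun 30 is 24 days after Jun 6; 24 mod 7 = 3, so Thursday + 3 = Sunday.

Sunday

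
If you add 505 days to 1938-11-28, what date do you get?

+365 (one year) → Nov 28, 1939 (140 left).
Nov has 30 days: +3 → Dec 1, 1939 (137 left).
Dec has 31 days: +31 → Jan 1, 1940 (106 left).
Jan has 31 days: +31 → Feb 1, 1940 (75 left).
Feb has 29 days: +29 → Mar 1, 1940 (46 left).
Mar has 31 days: +31 → Apr 1, 1940 (15 left).
+15 → Apr 16, 1940.

April 16, 1940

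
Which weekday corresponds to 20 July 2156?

January 1, 2156 is a Thursday.
Jan 1, 2156 → Feb 1, 2156: 31 days (January has 31).
Feb 1, 2156 → Mar 1, 2156: 29 days (February has 29).
Mar 1, 2156 → Apr 1, 2156: 31 days (March has 31).
Apr 1, 2156 → May 1, 2156: 30 days (April has 30).
May 1, 2156 → Jun 1, 2156: 31 days (May has 31).
Jun 1, 2156 → Jul 1, 2156: 30 days (June has 30).
Jul 1, 2156 → Jul 20, 2156: 19 days.
Total: 201 days.
201 mod 7 = 5, so Thursday + 5 = Tuesday.

Tuesday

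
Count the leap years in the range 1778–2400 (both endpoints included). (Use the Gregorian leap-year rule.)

Multiples of 4 in [1778,2400]: 156.
Of those, multiples of 100: 7 (not leap unless ÷400).
Multiples of 400: 2.
Leap years = 156 − 7 + 2 = 151.

151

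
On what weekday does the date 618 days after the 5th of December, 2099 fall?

Monday

First find the weekday of Dec 5, 2099. Doomsday rule: the anchor day for the 2000s is Tuesday. For year 99: 99÷12 = 8 r 3, and 3÷4 = 0, so 8+3+0 = 11.
Tuesday + 11 ≡ Saturday — that's 2099's doomsday.
In December the doomsday date is Dec 12.
Dec 5 is 7 days before Dec 12; 7 mod 7 = 0, so Saturday − 0 = Saturday.
618 mod 7 = 2, so 618 days after a Saturday is Saturday + 2 = Monday.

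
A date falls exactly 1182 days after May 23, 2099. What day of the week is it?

First find the weekday of May 23, 2099. Doomsday rule: the anchor day for the 2000s is Tuesday. For year 99: 99÷12 = 8 r 3, and 3÷4 = 0, so 8+3+0 = 11.
Tuesday + 11 ≡ Saturday — that's 2099's doomsday.
In May the doomsday date is May 9.
May 23 is 14 days after May 9; 14 mod 7 = 0, so Saturday + 0 = Saturday.
1182 mod 7 = 6, so 1182 days after a Saturday is Saturday + 6 = Friday.

Friday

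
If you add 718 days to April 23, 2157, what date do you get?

+365 (one year) → Apr 23, 2158 (353 left).
Apr has 30 days: +8 → May 1, 2158 (345 left).
May has 31 days: +31 → Jun 1, 2158 (314 left).
Jun has 30 days: +30 → Jul 1, 2158 (284 left).
Jul has 31 days: +31 → Aug 1, 2158 (253 left).
Aug has 31 days: +31 → Sep 1, 2158 (222 left).
Sep has 30 days: +30 → Oct 1, 2158 (192 left).
Oct has 31 days: +31 → Nov 1, 2158 (161 left).
Nov has 30 days: +30 → Dec 1, 2158 (131 left).
Dec has 31 days: +31 → Jan 1, 2159 (100 left).
Jan has 31 days: +31 → Feb 1, 2159 (69 left).
Feb has 28 days: +28 → Mar 1, 2159 (41 left).
Mar has 31 days: +31 → Apr 1, 2159 (10 left).
+10 → Apr 11, 2159.

April 11, 2159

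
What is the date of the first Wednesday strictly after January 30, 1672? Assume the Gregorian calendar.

February 3, 1672

Jan 30, 1672 is a Saturday.
From Saturday to the next Wednesday is 4 days.
Jan 30, 1672 + 4 = Feb 3, 1672.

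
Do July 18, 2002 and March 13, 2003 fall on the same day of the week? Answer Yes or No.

From Jul 18, 2002 to Mar 13, 2003 is 238 days.
238 mod 7 = 0, so they are the same weekday.
(Jul 18, 2002 is a Thursday; Mar 13, 2003 is a Thursday.)

Yes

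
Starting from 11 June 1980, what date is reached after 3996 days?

May 21, 1991

+365 (one year) → Jun 11, 1981 (3631 left).
+365 (one year) → Jun 11, 1982 (3266 left).
+365 (one year) → Jun 11, 1983 (2901 left).
+366 (one year; includes Feb 29, 1984) → Jun 11, 1984 (2535 left).
+365 (one year) → Jun 11, 1985 (2170 left).
+365 (one year) → Jun 11, 1986 (1805 left).
+365 (one year) → Jun 11, 1987 (1440 left).
+366 (one year; includes Feb 29, 1988) → Jun 11, 1988 (1074 left).
+365 (one year) → Jun 11, 1989 (709 left).
+365 (one year) → Jun 11, 1990 (344 left).
Jun has 30 days: +20 → Jul 1, 1990 (324 left).
Jul has 31 days: +31 → Aug 1, 1990 (293 left).
Aug has 31 days: +31 → Sep 1, 1990 (262 left).
Sep has 30 days: +30 → Oct 1, 1990 (232 left).
Oct has 31 days: +31 → Nov 1, 1990 (201 left).
Nov has 30 days: +30 → Dec 1, 1990 (171 left).
Dec has 31 days: +31 → Jan 1, 1991 (140 left).
Jan has 31 days: +31 → Feb 1, 1991 (109 left).
Feb has 28 days: +28 → Mar 1, 1991 (81 left).
Mar has 31 days: +31 → Apr 1, 1991 (50 left).
Apr has 30 days: +30 → May 1, 1991 (20 left).
+20 → May 21, 1991.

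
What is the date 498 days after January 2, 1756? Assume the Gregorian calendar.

May 14, 1757

+366 (one year; includes Feb 29, 1756) → Jan 2, 1757 (132 left).
Jan has 31 days: +30 → Feb 1, 1757 (102 left).
Feb has 28 days: +28 → Mar 1, 1757 (74 left).
Mar has 31 days: +31 → Apr 1, 1757 (43 left).
Apr has 30 days: +30 → May 1, 1757 (13 left).
+13 → May 14, 1757.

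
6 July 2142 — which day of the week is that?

January 1, 2142 is a Monday.
Jan 1, 2142 → Feb 1, 2142: 31 days (January has 31).
Feb 1, 2142 → Mar 1, 2142: 28 days (February has 28).
Mar 1, 2142 → Apr 1, 2142: 31 days (March has 31).
Apr 1, 2142 → May 1, 2142: 30 days (April has 30).
May 1, 2142 → Jun 1, 2142: 31 days (May has 31).
Jun 1, 2142 → Jul 1, 2142: 30 days (June has 30).
Jul 1, 2142 → Jul 6, 2142: 5 days.
Total: 186 days.
186 mod 7 = 4, so Monday + 4 = Friday.

Friday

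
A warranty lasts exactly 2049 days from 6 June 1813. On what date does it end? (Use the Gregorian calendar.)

January 15, 1819

+365 (one year) → Jun 6, 1814 (1684 left).
+365 (one year) → Jun 6, 1815 (1319 left).
+366 (one year; includes Feb 29, 1816) → Jun 6, 1816 (953 left).
+365 (one year) → Jun 6, 1817 (588 left).
+365 (one year) → Jun 6, 1818 (223 left).
Jun has 30 days: +25 → Jul 1, 1818 (198 left).
Jul has 31 days: +31 → Aug 1, 1818 (167 left).
Aug has 31 days: +31 → Sep 1, 1818 (136 left).
Sep has 30 days: +30 → Oct 1, 1818 (106 left).
Oct has 31 days: +31 → Nov 1, 1818 (75 left).
Nov has 30 days: +30 → Dec 1, 1818 (45 left).
Dec has 31 days: +31 → Jan 1, 1819 (14 left).
+14 → Jan 15, 1819.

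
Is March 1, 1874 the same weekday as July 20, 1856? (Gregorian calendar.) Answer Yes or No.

From Jul 20, 1856 to Mar 1, 1874 is 6433 days.
6433 mod 7 = 0, so they are the same weekday.
(Jul 20, 1856 is a Sunday; Mar 1, 1874 is a Sunday.)

Yes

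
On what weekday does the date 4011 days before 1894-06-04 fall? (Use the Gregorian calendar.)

First find the weekday of Jun 4, 1894. Doomsday rule: the anchor day for the 1800s is Friday. For year 94: 94÷12 = 7 r 10, and 10÷4 = 2, so 7+10+2 = 19.
Friday + 19 ≡ Wednesday — that's 1894's doomsday.
In June the doomsday date is Jun 6.
Jun 4 is 2 days before Jun 6; 2 mod 7 = 2, so Wednesday − 2 = Monday.
4011 mod 7 = 0, so 4011 days before a Monday is Monday − 0 = Monday.

Monday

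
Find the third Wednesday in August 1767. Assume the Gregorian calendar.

August 1, 1767 is a Saturday.
The first Wednesday is therefore August 5 (4 days later).
The third Wednesday is 5 + 2×7 = August 19.

August 19, 1767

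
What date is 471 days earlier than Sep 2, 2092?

−366 (one year; includes Feb 29, 2092) → Sep 2, 2091 (105 left).
−2 → Aug 31, 2091 (end of Aug, 31 days; 103 left).
−31 → Jul 31, 2091 (end of Jul, 31 days; 72 left).
−31 → Jun 30, 2091 (end of Jun, 30 days; 41 left).
−30 → May 31, 2091 (end of May, 31 days; 11 left).
−11 → May 20, 2091.

May 20, 2091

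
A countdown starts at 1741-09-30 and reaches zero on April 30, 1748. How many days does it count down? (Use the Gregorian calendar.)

Sep 30, 1741 → Sep 30, 1742: 365 days.
Sep 30, 1742 → Sep 30, 1743: 365 days.
Sep 30, 1743 → Sep 30, 1744: 366 days (Feb 29, 1744 is in that span).
Sep 30, 1744 → Sep 30, 1745: 365 days.
Sep 30, 1745 → Sep 30, 1746: 365 days.
Sep 30, 1746 → Sep 30, 1747: 365 days.
Sep 30, 1747 → Oct 30, 1747: 30 days (September has 30).
Oct 30, 1747 → Nov 30, 1747: 31 days (October has 31).
Nov 30, 1747 → Dec 30, 1747: 30 days (November has 30).
Dec 30, 1747 → Jan 30, 1748: 31 days (December has 31).
Jan 30, 1748 → Feb 29, 1748: 30 days (January has 31).
Feb 29, 1748 → Mar 29, 1748: 29 days (February has 29).
Mar 29, 1748 → Apr 29, 1748: 31 days (March has 31).
Apr 29, 1748 → Apr 30, 1748: 1 days.
Total: 2404 days.

2404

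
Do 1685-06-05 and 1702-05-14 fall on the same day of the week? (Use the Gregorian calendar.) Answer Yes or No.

From Jun 5, 1685 to May 14, 1702 is 6186 days.
6186 mod 7 = 5, so they are different weekdays.
(Jun 5, 1685 is a Tuesday; May 14, 1702 is a Sunday.)

No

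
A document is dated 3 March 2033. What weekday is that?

Thursday

Doomsday rule: the anchor day for the 2000s is Tuesday. For year 33: 33÷12 = 2 r 9, and 9÷4 = 2, so 2+9+2 = 13.
Tuesday + 13 ≡ Monday — that's 2033's doomsday.
In March the doomsday date is Mar 14.
Mar 3 is 11 days before Mar 14; 11 mod 7 = 4, so Monday − 4 = Thursday.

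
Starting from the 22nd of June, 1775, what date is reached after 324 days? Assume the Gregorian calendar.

May 11, 1776

Jun has 30 days: +9 → Jul 1, 1775 (315 left).
Jul has 31 days: +31 → Aug 1, 1775 (284 left).
Aug has 31 days: +31 → Sep 1, 1775 (253 left).
Sep has 30 days: +30 → Oct 1, 1775 (223 left).
Oct has 31 days: +31 → Nov 1, 1775 (192 left).
Nov has 30 days: +30 → Dec 1, 1775 (162 left).
Dec has 31 days: +31 → Jan 1, 1776 (131 left).
Jan has 31 days: +31 → Feb 1, 1776 (100 left).
Feb has 29 days: +29 → Mar 1, 1776 (71 left).
Mar has 31 days: +31 → Apr 1, 1776 (40 left).
Apr has 30 days: +30 → May 1, 1776 (10 left).
+10 → May 11, 1776.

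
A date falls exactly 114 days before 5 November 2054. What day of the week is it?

Nov 5, 2054 is a Thursday.
114 mod 7 = 2, so 114 days before a Thursday is Thursday − 2 = Tuesday.

Tuesday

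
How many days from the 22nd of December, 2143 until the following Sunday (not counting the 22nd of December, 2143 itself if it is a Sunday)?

Dec 22, 2143 is a Sunday.
From Sunday to the next Sunday is 7 days.

7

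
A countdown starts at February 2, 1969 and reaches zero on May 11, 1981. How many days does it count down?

4481

Feb 2, 1969 → Feb 2, 1970: 365 days.
Feb 2, 1970 → Feb 2, 1971: 365 days.
Feb 2, 1971 → Feb 2, 1972: 365 days.
Feb 2, 1972 → Feb 2, 1973: 366 days (Feb 29, 1972 is in that span).
Feb 2, 1973 → Feb 2, 1974: 365 days.
Feb 2, 1974 → Feb 2, 1975: 365 days.
Feb 2, 1975 → Feb 2, 1976: 365 days.
Feb 2, 1976 → Feb 2, 1977: 366 days (Feb 29, 1976 is in that span).
Feb 2, 1977 → Feb 2, 1978: 365 days.
Feb 2, 1978 → Feb 2, 1979: 365 days.
Feb 2, 1979 → Feb 2, 1980: 365 days.
Feb 2, 1980 → Feb 2, 1981: 366 days (Feb 29, 1980 is in that span).
Feb 2, 1981 → Mar 2, 1981: 28 days (February has 28).
Mar 2, 1981 → Apr 2, 1981: 31 days (March has 31).
Apr 2, 1981 → May 2, 1981: 30 days (April has 30).
May 2, 1981 → May 11, 1981: 9 days.
Total: 4481 days.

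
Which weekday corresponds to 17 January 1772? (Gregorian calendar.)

Doomsday rule: the anchor day for the 1700s is Sunday. For year 72: 72÷12 = 6 r 0, and 0÷4 = 0, so 6+0+0 = 6.
Sunday + 6 ≡ Saturday — that's 1772's doomsday.
In January the doomsday date is Jan 4 (1772 is a leap year (divisible by 4)).
Jan 17 is 13 days after Jan 4; 13 mod 7 = 6, so Saturday + 6 = Friday.

Friday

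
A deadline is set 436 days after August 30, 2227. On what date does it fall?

+366 (one year; includes Feb 29, 2228) → Aug 30, 2228 (70 left).
Aug has 31 days: +2 → Sep 1, 2228 (68 left).
Sep has 30 days: +30 → Oct 1, 2228 (38 left).
Oct has 31 days: +31 → Nov 1, 2228 (7 left).
+7 → Nov 8, 2228.

November 8, 2228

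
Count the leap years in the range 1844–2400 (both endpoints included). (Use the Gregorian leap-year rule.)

136

Multiples of 4 in [1844,2400]: 140.
Of those, multiples of 100: 6 (not leap unless ÷400).
Multiples of 400: 2.
Leap years = 140 − 6 + 2 = 136.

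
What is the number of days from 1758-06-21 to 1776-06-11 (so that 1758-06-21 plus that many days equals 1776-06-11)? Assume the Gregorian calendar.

Jun 21, 1758 → Jun 21, 1759: 365 days.
Jun 21, 1759 → Jun 21, 1760: 366 days (Feb 29, 1760 is in that span).
Jun 21, 1760 → Jun 21, 1761: 365 days.
Jun 21, 1761 → Jun 21, 1762: 365 days.
Jun 21, 1762 → Jun 21, 1763: 365 days.
Jun 21, 1763 → Jun 21, 1764: 366 days (Feb 29, 1764 is in that span).
Jun 21, 1764 → Jun 21, 1765: 365 days.
Jun 21, 1765 → Jun 21, 1766: 365 days.
Jun 21, 1766 → Jun 21, 1767: 365 days.
Jun 21, 1767 → Jun 21, 1768: 366 days (Feb 29, 1768 is in that span).
Jun 21, 1768 → Jun 21, 1769: 365 days.
Jun 21, 1769 → Jun 21, 1770: 365 days.
Jun 21, 1770 → Jun 21, 1771: 365 days.
Jun 21, 1771 → Jun 21, 1772: 366 days (Feb 29, 1772 is in that span).
Jun 21, 1772 → Jun 21, 1773: 365 days.
Jun 21, 1773 → Jun 21, 1774: 365 days.
Jun 21, 1774 → Jun 21, 1775: 365 days.
Jun 21, 1775 → Jul 21, 1775: 30 days (June has 30).
Jul 21, 1775 → Aug 21, 1775: 31 days (July has 31).
Aug 21, 1775 → Sep 21, 1775: 31 days (August has 31).
Sep 21, 1775 → Oct 21, 1775: 30 days (September has 30).
Oct 21, 1775 → Nov 21, 1775: 31 days (October has 31).
Nov 21, 1775 → Dec 21, 1775: 30 days (November has 30).
Dec 21, 1775 → Jan 21, 1776: 31 days (December has 31).
Jan 21, 1776 → Feb 21, 1776: 31 days (January has 31).
Feb 21, 1776 → Mar 21, 1776: 29 days (February has 29).
Mar 21, 1776 → Apr 21, 1776: 31 days (March has 31).
Apr 21, 1776 → May 21, 1776: 30 days (April has 30).
May 21, 1776 → Jun 11, 1776: 21 days.
Total: 6565 days.

6565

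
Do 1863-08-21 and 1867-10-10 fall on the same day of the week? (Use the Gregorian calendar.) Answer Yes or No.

From Aug 21, 1863 to Oct 10, 1867 is 1511 days.
1511 mod 7 = 6, so they are different weekdays.
(Aug 21, 1863 is a Friday; Oct 10, 1867 is a Thursday.)

No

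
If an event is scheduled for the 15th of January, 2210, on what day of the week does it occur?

Doomsday rule: the anchor day for the 2200s is Friday. For year 10: 10÷12 = 0 r 10, and 10÷4 = 2, so 0+10+2 = 12.
Friday + 12 ≡ Wednesday — that's 2210's doomsday.
In January the doomsday date is Jan 3 (2210 is not a leap year).
Jan 15 is 12 days after Jan 3; 12 mod 7 = 5, so Wednesday + 5 = Monday.

Monday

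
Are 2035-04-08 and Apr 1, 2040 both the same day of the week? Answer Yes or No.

From Apr 8, 2035 to Apr 1, 2040 is 1820 days.
1820 mod 7 = 0, so they are the same weekday.
(Apr 8, 2035 is a Sunday; Apr 1, 2040 is a Sunday.)

Yes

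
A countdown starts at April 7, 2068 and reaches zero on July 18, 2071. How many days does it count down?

1197

Apr 7, 2068 → Apr 7, 2069: 365 days.
Apr 7, 2069 → Apr 7, 2070: 365 days.
Apr 7, 2070 → Apr 7, 2071: 365 days.
Apr 7, 2071 → May 7, 2071: 30 days (April has 30).
May 7, 2071 → Jun 7, 2071: 31 days (May has 31).
Jun 7, 2071 → Jul 7, 2071: 30 days (June has 30).
Jul 7, 2071 → Jul 18, 2071: 11 days.
Total: 1197 days.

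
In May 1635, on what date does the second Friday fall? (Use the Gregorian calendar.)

May 1, 1635 is a Tuesday.
The first Friday is therefore May 4 (3 days later).
The second Friday is 4 + 1×7 = May 11.

May 11, 1635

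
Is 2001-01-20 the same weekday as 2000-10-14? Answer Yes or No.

Yes

From Oct 14, 2000 to Jan 20, 2001 is 98 days.
98 mod 7 = 0, so they are the same weekday.
(Oct 14, 2000 is a Saturday; Jan 20, 2001 is a Saturday.)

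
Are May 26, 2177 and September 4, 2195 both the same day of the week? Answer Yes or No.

No

From May 26, 2177 to Sep 4, 2195 is 6675 days.
6675 mod 7 = 4, so they are different weekdays.
(May 26, 2177 is a Monday; Sep 4, 2195 is a Friday.)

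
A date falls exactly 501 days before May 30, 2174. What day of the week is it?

Thursday

May 30, 2174 is a Monday.
501 mod 7 = 4, so 501 days before a Monday is Monday − 4 = Thursday.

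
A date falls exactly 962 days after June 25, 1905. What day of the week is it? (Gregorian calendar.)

Wednesday

First find the weekday of Jun 25, 1905. Doomsday rule: the anchor day for the 1900s is Wednesday. For year 05: 5÷12 = 0 r 5, and 5÷4 = 1, so 0+5+1 = 6.
Wednesday + 6 ≡ Tuesday — that's 1905's doomsday.
In June the doomsday date is Jun 6.
Jun 25 is 19 days after Jun 6; 19 mod 7 = 5, so Tuesday + 5 = Sunday.
962 mod 7 = 3, so 962 days after a Sunday is Sunday + 3 = Wednesday.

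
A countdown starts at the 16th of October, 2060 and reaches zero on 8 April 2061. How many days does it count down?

Oct 16, 2060 → Nov 16, 2060: 31 days (October has 31).
Nov 16, 2060 → Dec 16, 2060: 30 days (November has 30).
Dec 16, 2060 → Jan 16, 2061: 31 days (December has 31).
Jan 16, 2061 → Feb 16, 2061: 31 days (January has 31).
Feb 16, 2061 → Mar 16, 2061: 28 days (February has 28).
Mar 16, 2061 → Apr 8, 2061: 23 days.
Total: 174 days.

174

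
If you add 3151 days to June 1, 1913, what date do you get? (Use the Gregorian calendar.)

+365 (one year) → Jun 1, 1914 (2786 left).
+365 (one year) → Jun 1, 1915 (2421 left).
+366 (one year; includes Feb 29, 1916) → Jun 1, 1916 (2055 left).
+365 (one year) → Jun 1, 1917 (1690 left).
+365 (one year) → Jun 1, 1918 (1325 left).
+365 (one year) → Jun 1, 1919 (960 left).
+366 (one year; includes Feb 29, 1920) → Jun 1, 1920 (594 left).
+365 (one year) → Jun 1, 1921 (229 left).
Jun has 30 days: +30 → Jul 1, 1921 (199 left).
Jul has 31 days: +31 → Aug 1, 1921 (168 left).
Aug has 31 days: +31 → Sep 1, 1921 (137 left).
Sep has 30 days: +30 → Oct 1, 1921 (107 left).
Oct has 31 days: +31 → Nov 1, 1921 (76 left).
Nov has 30 days: +30 → Dec 1, 1921 (46 left).
Dec has 31 days: +31 → Jan 1, 1922 (15 left).
+15 → Jan 16, 1922.

January 16, 1922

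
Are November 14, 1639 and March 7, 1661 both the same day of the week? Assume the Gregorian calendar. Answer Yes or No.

From Nov 14, 1639 to Mar 7, 1661 is 7784 days.
7784 mod 7 = 0, so they are the same weekday.
(Nov 14, 1639 is a Monday; Mar 7, 1661 is a Monday.)

Yes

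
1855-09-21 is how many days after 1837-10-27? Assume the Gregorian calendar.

Oct 27, 1837 → Oct 27, 1838: 365 days.
Oct 27, 1838 → Oct 27, 1839: 365 days.
Oct 27, 1839 → Oct 27, 1840: 366 days (Feb 29, 1840 is in that span).
Oct 27, 1840 → Oct 27, 1841: 365 days.
Oct 27, 1841 → Oct 27, 1842: 365 days.
Oct 27, 1842 → Oct 27, 1843: 365 days.
Oct 27, 1843 → Oct 27, 1844: 366 days (Feb 29, 1844 is in that span).
Oct 27, 1844 → Oct 27, 1845: 365 days.
Oct 27, 1845 → Oct 27, 1846: 365 days.
Oct 27, 1846 → Oct 27, 1847: 365 days.
Oct 27, 1847 → Oct 27, 1848: 366 days (Feb 29, 1848 is in that span).
Oct 27, 1848 → Oct 27, 1849: 365 days.
Oct 27, 1849 → Oct 27, 1850: 365 days.
Oct 27, 1850 → Oct 27, 1851: 365 days.
Oct 27, 1851 → Oct 27, 1852: 366 days (Feb 29, 1852 is in that span).
Oct 27, 1852 → Oct 27, 1853: 365 days.
Oct 27, 1853 → Oct 27, 1854: 365 days.
Oct 27, 1854 → Nov 27, 1854: 31 days (October has 31).
Nov 27, 1854 → Dec 27, 1854: 30 days (November has 30).
Dec 27, 1854 → Jan 27, 1855: 31 days (December has 31).
Jan 27, 1855 → Feb 27, 1855: 31 days (January has 31).
Feb 27, 1855 → Mar 27, 1855: 28 days (February has 28).
Mar 27, 1855 → Apr 27, 1855: 31 days (March has 31).
Apr 27, 1855 → May 27, 1855: 30 days (April has 30).
May 27, 1855 → Jun 27, 1855: 31 days (May has 31).
Jun 27, 1855 → Jul 27, 1855: 30 days (June has 30).
Jul 27, 1855 → Aug 27, 1855: 31 days (July has 31).
Aug 27, 1855 → Sep 21, 1855: 25 days.
Total: 6538 days.

6538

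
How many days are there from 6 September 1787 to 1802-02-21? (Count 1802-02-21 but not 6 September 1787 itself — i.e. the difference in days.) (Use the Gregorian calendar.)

Sep 6, 1787 → Sep 6, 1788: 366 days (Feb 29, 1788 is in that span).
Sep 6, 1788 → Sep 6, 1789: 365 days.
Sep 6, 1789 → Sep 6, 1790: 365 days.
Sep 6, 1790 → Sep 6, 1791: 365 days.
Sep 6, 1791 → Sep 6, 1792: 366 days (Feb 29, 1792 is in that span).
Sep 6, 1792 → Sep 6, 1793: 365 days.
Sep 6, 1793 → Sep 6, 1794: 365 days.
Sep 6, 1794 → Sep 6, 1795: 365 days.
Sep 6, 1795 → Sep 6, 1796: 366 days (Feb 29, 1796 is in that span).
Sep 6, 1796 → Sep 6, 1797: 365 days.
Sep 6, 1797 → Sep 6, 1798: 365 days.
Sep 6, 1798 → Sep 6, 1799: 365 days.
Sep 6, 1799 → Sep 6, 1800: 365 days.
Sep 6, 1800 → Sep 6, 1801: 365 days.
Sep 6, 1801 → Oct 6, 1801: 30 days (September has 30).
Oct 6, 1801 → Nov 6, 1801: 31 days (October has 31).
Nov 6, 1801 → Dec 6, 1801: 30 days (November has 30).
Dec 6, 1801 → Jan 6, 1802: 31 days (December has 31).
Jan 6, 1802 → Feb 6, 1802: 31 days (January has 31).
Feb 6, 1802 → Feb 21, 1802: 15 days.
Total: 5281 days.

5281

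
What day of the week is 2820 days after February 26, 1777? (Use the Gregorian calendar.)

First find the weekday of Feb 26, 1777. Doomsday rule: the anchor day for the 1700s is Sunday. For year 77: 77÷12 = 6 r 5, and 5÷4 = 1, so 6+5+1 = 12.
Sunday + 12 ≡ Friday — that's 1777's doomsday.
In February the doomsday date is Feb 28 (1777 is not a leap year).
Feb 26 is 2 days before Feb 28; 2 mod 7 = 2, so Friday − 2 = Wednesday.
2820 mod 7 = 6, so 2820 days after a Wednesday is Wednesday + 6 = Tuesday.

Tuesday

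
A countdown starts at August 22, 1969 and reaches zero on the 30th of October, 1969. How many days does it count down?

Aug 22, 1969 → Sep 22, 1969: 31 days (August has 31).
Sep 22, 1969 → Oct 22, 1969: 30 days (September has 30).
Oct 22, 1969 → Oct 30, 1969: 8 days.
Total: 69 days.

69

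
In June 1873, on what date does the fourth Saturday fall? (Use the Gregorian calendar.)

June 1, 1873 is a Sunday.
The first Saturday is therefore June 7 (6 days later).
The fourth Saturday is 7 + 3×7 = June 28.

June 28, 1873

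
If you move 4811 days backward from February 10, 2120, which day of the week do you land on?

Thursday

First find the weekday of Feb 10, 2120. Doomsday rule: the anchor day for the 2100s is Sunday. For year 20: 20÷12 = 1 r 8, and 8÷4 = 2, so 1+8+2 = 11.
Sunday + 11 ≡ Thursday — that's 2120's doomsday.
In February the doomsday date is Feb 29 (2120 is a leap year (divisible by 4)).
Feb 10 is 19 days before Feb 29; 19 mod 7 = 5, so Thursday − 5 = Saturday.
4811 mod 7 = 2, so 4811 days before a Saturday is Saturday − 2 = Thursday.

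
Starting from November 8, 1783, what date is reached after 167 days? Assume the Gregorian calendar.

Nov has 30 days: +23 → Dec 1, 1783 (144 left).
Dec has 31 days: +31 → Jan 1, 1784 (113 left).
Jan has 31 days: +31 → Feb 1, 1784 (82 left).
Feb has 29 days: +29 → Mar 1, 1784 (53 left).
Mar has 31 days: +31 → Apr 1, 1784 (22 left).
+22 → Apr 23, 1784.

April 23, 1784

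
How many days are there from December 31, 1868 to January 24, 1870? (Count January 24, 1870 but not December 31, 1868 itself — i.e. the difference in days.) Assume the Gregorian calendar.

Dec 31, 1868 → Jan 31, 1869: 31 days (December has 31).
Jan 31, 1869 → Feb 28, 1869: 28 days (January has 31).
Feb 28, 1869 → Mar 28, 1869: 28 days (February has 28).
Mar 28, 1869 → Apr 28, 1869: 31 days (March has 31).
Apr 28, 1869 → May 28, 1869: 30 days (April has 30).
May 28, 1869 → Jun 28, 1869: 31 days (May has 31).
Jun 28, 1869 → Jul 28, 1869: 30 days (June has 30).
Jul 28, 1869 → Aug 28, 1869: 31 days (July has 31).
Aug 28, 1869 → Sep 28, 1869: 31 days (August has 31).
Sep 28, 1869 → Oct 28, 1869: 30 days (September has 30).
Oct 28, 1869 → Nov 28, 1869: 31 days (October has 31).
Nov 28, 1869 → Dec 28, 1869: 30 days (November has 30).
Dec 28, 1869 → Jan 24, 1870: 27 days.
Total: 389 days.

389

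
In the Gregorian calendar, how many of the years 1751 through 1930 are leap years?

43

Multiples of 4 in [1751,1930]: 45.
Of those, multiples of 100: 2 (not leap unless ÷400).
Multiples of 400: 0.
Leap years = 45 − 2 + 0 = 43.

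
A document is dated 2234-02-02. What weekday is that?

Sunday

Doomsday rule: the anchor day for the 2200s is Friday. For year 34: 34÷12 = 2 r 10, and 10÷4 = 2, so 2+10+2 = 14.
Friday + 14 ≡ Friday — that's 2234's doomsday.
In February the doomsday date is Feb 28 (2234 is not a leap year).
Feb 2 is 26 days before Feb 28; 26 mod 7 = 5, so Friday − 5 = Sunday.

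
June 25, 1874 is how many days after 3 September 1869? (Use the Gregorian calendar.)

1756

Sep 3, 1869 → Sep 3, 1870: 365 days.
Sep 3, 1870 → Sep 3, 1871: 365 days.
Sep 3, 1871 → Sep 3, 1872: 366 days (Feb 29, 1872 is in that span).
Sep 3, 1872 → Sep 3, 1873: 365 days.
Sep 3, 1873 → Oct 3, 1873: 30 days (September has 30).
Oct 3, 1873 → Nov 3, 1873: 31 days (October has 31).
Nov 3, 1873 → Dec 3, 1873: 30 days (November has 30).
Dec 3, 1873 → Jan 3, 1874: 31 days (December has 31).
Jan 3, 1874 → Feb 3, 1874: 31 days (January has 31).
Feb 3, 1874 → Mar 3, 1874: 28 days (February has 28).
Mar 3, 1874 → Apr 3, 1874: 31 days (March has 31).
Apr 3, 1874 → May 3, 1874: 30 days (April has 30).
May 3, 1874 → Jun 3, 1874: 31 days (May has 31).
Jun 3, 1874 → Jun 25, 1874: 22 days.
Total: 1756 days.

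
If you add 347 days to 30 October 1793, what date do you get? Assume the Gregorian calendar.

Oct has 31 days: +2 → Nov 1, 1793 (345 left).
Nov has 30 days: +30 → Dec 1, 1793 (315 left).
Dec has 31 days: +31 → Jan 1, 1794 (284 left).
Jan has 31 days: +31 → Feb 1, 1794 (253 left).
Feb has 28 days: +28 → Mar 1, 1794 (225 left).
Mar has 31 days: +31 → Apr 1, 1794 (194 left).
Apr has 30 days: +30 → May 1, 1794 (164 left).
May has 31 days: +31 → Jun 1, 1794 (133 left).
Jun has 30 days: +30 → Jul 1, 1794 (103 left).
Jul has 31 days: +31 → Aug 1, 1794 (72 left).
Aug has 31 days: +31 → Sep 1, 1794 (41 left).
Sep has 30 days: +30 → Oct 1, 1794 (11 left).
+11 → Oct 12, 1794.

October 12, 1794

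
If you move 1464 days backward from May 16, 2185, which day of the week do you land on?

Sunday

May 16, 2185 is a Monday.
1464 mod 7 = 1, so 1464 days before a Monday is Monday − 1 = Sunday.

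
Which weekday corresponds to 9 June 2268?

Tuesday

Doomsday rule: the anchor day for the 2200s is Friday. For year 68: 68÷12 = 5 r 8, and 8÷4 = 2, so 5+8+2 = 15.
Friday + 15 ≡ Saturday — that's 2268's doomsday.
In June the doomsday date is Jun 6.
Jun 9 is 3 days after Jun 6; 3 mod 7 = 3, so Saturday + 3 = Tuesday.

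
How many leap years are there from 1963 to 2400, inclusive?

107

Multiples of 4 in [1963,2400]: 110.
Of those, multiples of 100: 5 (not leap unless ÷400).
Multiples of 400: 2.
Leap years = 110 − 5 + 2 = 107.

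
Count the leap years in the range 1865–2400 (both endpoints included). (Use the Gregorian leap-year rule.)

Multiples of 4 in [1865,2400]: 134.
Of those, multiples of 100: 6 (not leap unless ÷400).
Multiples of 400: 2.
Leap years = 134 − 6 + 2 = 130.

130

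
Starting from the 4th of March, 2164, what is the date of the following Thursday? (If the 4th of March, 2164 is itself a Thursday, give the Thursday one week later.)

Mar 4, 2164 is a Sunday.
From Sunday to the next Thursday is 4 days.
Mar 4, 2164 + 4 = Mar 8, 2164.

March 8, 2164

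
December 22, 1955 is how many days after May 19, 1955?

217

May 19, 1955 → Jun 19, 1955: 31 days (May has 31).
Jun 19, 1955 → Jul 19, 1955: 30 days (June has 30).
Jul 19, 1955 → Aug 19, 1955: 31 days (July has 31).
Aug 19, 1955 → Sep 19, 1955: 31 days (August has 31).
Sep 19, 1955 → Oct 19, 1955: 30 days (September has 30).
Oct 19, 1955 → Nov 19, 1955: 31 days (October has 31).
Nov 19, 1955 → Dec 19, 1955: 30 days (November has 30).
Dec 19, 1955 → Dec 22, 1955: 3 days.
Total: 217 days.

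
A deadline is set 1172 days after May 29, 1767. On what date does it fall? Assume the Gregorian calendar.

August 13, 1770

+366 (one year; includes Feb 29, 1768) → May 29, 1768 (806 left).
+365 (one year) → May 29, 1769 (441 left).
+365 (one year) → May 29, 1770 (76 left).
May has 31 days: +3 → Jun 1, 1770 (73 left).
Jun has 30 days: +30 → Jul 1, 1770 (43 left).
Jul has 31 days: +31 → Aug 1, 1770 (12 left).
+12 → Aug 13, 1770.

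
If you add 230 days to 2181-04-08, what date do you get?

November 24, 2181

Apr has 30 days: +23 → May 1, 2181 (207 left).
May has 31 days: +31 → Jun 1, 2181 (176 left).
Jun has 30 days: +30 → Jul 1, 2181 (146 left).
Jul has 31 days: +31 → Aug 1, 2181 (115 left).
Aug has 31 days: +31 → Sep 1, 2181 (84 left).
Sep has 30 days: +30 → Oct 1, 2181 (54 left).
Oct has 31 days: +31 → Nov 1, 2181 (23 left).
+23 → Nov 24, 2181.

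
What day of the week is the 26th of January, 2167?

Monday

January 1, 2167 is a Thursday.
Jan 1, 2167 → Jan 26, 2167: 25 days.
Total: 25 days.
25 mod 7 = 4, so Thursday + 4 = Monday.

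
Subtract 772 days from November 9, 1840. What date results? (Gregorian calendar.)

September 29, 1838

−366 (one year; includes Feb 29, 1840) → Nov 9, 1839 (406 left).
−365 (one year) → Nov 9, 1838 (41 left).
−9 → Oct 31, 1838 (end of Oct, 31 days; 32 left).
−31 → Sep 30, 1838 (end of Sep, 30 days; 1 left).
−1 → Sep 29, 1838.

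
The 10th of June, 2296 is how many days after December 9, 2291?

1645

Dec 9, 2291 → Dec 9, 2292: 366 days (Feb 29, 2292 is in that span).
Dec 9, 2292 → Dec 9, 2293: 365 days.
Dec 9, 2293 → Dec 9, 2294: 365 days.
Dec 9, 2294 → Dec 9, 2295: 365 days.
Dec 9, 2295 → Jan 9, 2296: 31 days (December has 31).
Jan 9, 2296 → Feb 9, 2296: 31 days (January has 31).
Feb 9, 2296 → Mar 9, 2296: 29 days (February has 29).
Mar 9, 2296 → Apr 9, 2296: 31 days (March has 31).
Apr 9, 2296 → May 9, 2296: 30 days (April has 30).
May 9, 2296 → Jun 9, 2296: 31 days (May has 31).
Jun 9, 2296 → Jun 10, 2296: 1 days.
Total: 1645 days.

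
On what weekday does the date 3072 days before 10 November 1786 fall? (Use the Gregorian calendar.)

Nov 10, 1786 is a Friday.
3072 mod 7 = 6, so 3072 days before a Friday is Friday − 6 = Saturday.

Saturday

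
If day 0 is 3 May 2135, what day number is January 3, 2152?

6089

May 3, 2135 → May 3, 2136: 366 days (Feb 29, 2136 is in that span).
May 3, 2136 → May 3, 2137: 365 days.
May 3, 2137 → May 3, 2138: 365 days.
May 3, 2138 → May 3, 2139: 365 days.
May 3, 2139 → May 3, 2140: 366 days (Feb 29, 2140 is in that span).
May 3, 2140 → May 3, 2141: 365 days.
May 3, 2141 → May 3, 2142: 365 days.
May 3, 2142 → May 3, 2143: 365 days.
May 3, 2143 → May 3, 2144: 366 days (Feb 29, 2144 is in that span).
May 3, 2144 → May 3, 2145: 365 days.
May 3, 2145 → May 3, 2146: 365 days.
May 3, 2146 → May 3, 2147: 365 days.
May 3, 2147 → May 3, 2148: 366 days (Feb 29, 2148 is in that span).
May 3, 2148 → May 3, 2149: 365 days.
May 3, 2149 → May 3, 2150: 365 days.
May 3, 2150 → May 3, 2151: 365 days.
May 3, 2151 → Jun 3, 2151: 31 days (May has 31).
Jun 3, 2151 → Jul 3, 2151: 30 days (June has 30).
Jul 3, 2151 → Aug 3, 2151: 31 days (July has 31).
Aug 3, 2151 → Sep 3, 2151: 31 days (August has 31).
Sep 3, 2151 → Oct 3, 2151: 30 days (September has 30).
Oct 3, 2151 → Nov 3, 2151: 31 days (October has 31).
Nov 3, 2151 → Dec 3, 2151: 30 days (November has 30).
Dec 3, 2151 → Jan 3, 2152: 31 days.
Total: 6089 days.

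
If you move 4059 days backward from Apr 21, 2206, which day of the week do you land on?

Apr 21, 2206 is a Monday.
4059 mod 7 = 6, so 4059 days before a Monday is Monday − 6 = Tuesday.

Tuesday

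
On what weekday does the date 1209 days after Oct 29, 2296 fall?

First find the weekday of Oct 29, 2296. Doomsday rule: the anchor day for the 2200s is Friday. For year 96: 96÷12 = 8 r 0, and 0÷4 = 0, so 8+0+0 = 8.
Friday + 8 ≡ Saturday — that's 2296's doomsday.
In October the doomsday date is Oct 10.
Oct 29 is 19 days after Oct 10; 19 mod 7 = 5, so Saturday + 5 = Thursday.
1209 mod 7 = 5, so 1209 days after a Thursday is Thursday + 5 = Tuesday.

Tuesday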